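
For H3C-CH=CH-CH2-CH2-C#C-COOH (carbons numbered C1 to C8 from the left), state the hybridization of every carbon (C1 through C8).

C1 sp3, C2 sp2, C3 sp2, C4 sp3, C5 sp3, C6 sp, C7 sp, C8 sp2

C1 (4 σ bonds) has steric number 4: sp3.
C2 — 3 σ bonds, plus one π bond. Steric number 3, so sp2.
C3 has 3 σ bonds, plus one π bond: steric number 3 → sp2.
C4: 4 σ bonds; 4 regions of electron density → sp3.
C5 has 4 σ bonds: steric number 4 → sp3.
C6: 2 σ bonds, plus two π bonds; 2 regions of electron density → sp.
C7 carries 2 σ bonds, plus two π bonds, giving a steric number of 2, so it is sp.
C8 carries 3 σ bonds, plus one π bond, giving a steric number of 3, so it is sp2.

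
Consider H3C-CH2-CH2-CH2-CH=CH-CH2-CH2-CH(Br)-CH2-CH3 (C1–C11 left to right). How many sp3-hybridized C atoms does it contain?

9

C1: sp3 ✓
C2: sp3 ✓
C3: sp3 ✓
C4: sp3 ✓
C5: sp2
C6: sp2
C7: sp3 ✓
C8: sp3 ✓
C9: sp3 ✓
C10: sp3 ✓
C11: sp3 ✓
C1, C2, C3, C4, C7, C8, C9, C10, C11 → 9 sp3 carbons.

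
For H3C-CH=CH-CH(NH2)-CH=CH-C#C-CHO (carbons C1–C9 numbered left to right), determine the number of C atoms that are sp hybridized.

2

C1: sp3
C2: sp2
C3: sp2
C4: sp3
C5: sp2
C6: sp2
C7: sp ✓
C8: sp ✓
C9: sp2
C7, C8 → 2 sp carbons.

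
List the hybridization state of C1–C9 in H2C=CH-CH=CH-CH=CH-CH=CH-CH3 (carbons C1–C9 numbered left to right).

C1 — 3 σ bonds, plus one π bond. Steric number 3, so sp2.
C2 has 3 σ bonds, plus one π bond: steric number 3 → sp2.
C3: 3 σ bonds, plus one π bond — 3 electron domains, sp2.
C4 has 3 σ bonds, plus one π bond: steric number 3 → sp2.
C5 (3 σ bonds, plus one π bond) has steric number 3: sp2.
C6 — 3 σ bonds, plus one π bond. Steric number 3, so sp2.
C7: 3 σ bonds, plus one π bond; 3 regions of electron density → sp2.
C8 (3 σ bonds, plus one π bond) has steric number 3: sp2.
C9: 4 σ bonds; 4 regions of electron density → sp3.

C1 sp2, C2 sp2, C3 sp2, C4 sp2, C5 sp2, C6 sp2, C7 sp2, C8 sp2, C9 sp3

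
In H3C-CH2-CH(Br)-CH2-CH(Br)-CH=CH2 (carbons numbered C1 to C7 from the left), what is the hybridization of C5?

C5 — 4 σ bonds. Steric number 4, so sp3.

sp3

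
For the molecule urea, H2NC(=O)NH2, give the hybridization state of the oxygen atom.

The oxygen atom is sp2: 1 σ bond and 2 lone pairs, plus one π bond, 3 electron-density regions.

sp2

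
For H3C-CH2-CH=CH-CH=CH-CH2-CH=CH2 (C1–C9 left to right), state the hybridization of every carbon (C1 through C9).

C1 sp3, C2 sp3, C3 sp2, C4 sp2, C5 sp2, C6 sp2, C7 sp3, C8 sp2, C9 sp2

C1 carries 4 σ bonds, giving a steric number of 4, so it is sp3.
C2 has 4 σ bonds: steric number 4 → sp3.
C3 — 3 σ bonds, plus one π bond. Steric number 3, so sp2.
C4 has 3 σ bonds, plus one π bond: steric number 3 → sp2.
C5: 3 σ bonds, plus one π bond — 3 electron domains, sp2.
C6 — 3 σ bonds, plus one π bond. Steric number 3, so sp2.
C7: 4 σ bonds — 4 electron domains, sp3.
C8 — 3 σ bonds, plus one π bond. Steric number 3, so sp2.
C9 is sp2: 3 σ bonds, plus one π bond, 3 electron-density regions.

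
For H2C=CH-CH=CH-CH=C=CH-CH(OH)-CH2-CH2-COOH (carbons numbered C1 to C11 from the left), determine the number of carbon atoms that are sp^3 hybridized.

3

C1: sp2
C2: sp2
C3: sp2
C4: sp2
C5: sp2
C6: sp
C7: sp2
C8: sp3 ✓
C9: sp3 ✓
C10: sp3 ✓
C11: sp2
C8, C9, C10 → 3 sp3 carbons.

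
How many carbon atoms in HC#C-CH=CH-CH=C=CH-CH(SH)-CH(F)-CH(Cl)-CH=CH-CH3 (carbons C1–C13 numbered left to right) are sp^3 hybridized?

4

C1: sp
C2: sp
C3: sp2
C4: sp2
C5: sp2
C6: sp
C7: sp2
C8: sp3 ✓
C9: sp3 ✓
C10: sp3 ✓
C11: sp2
C12: sp2
C13: sp3 ✓
C8, C9, C10, C13 → 4 sp3 carbons.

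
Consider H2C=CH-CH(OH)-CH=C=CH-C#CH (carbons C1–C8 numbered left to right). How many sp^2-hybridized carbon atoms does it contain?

4

C1: sp2 ✓
C2: sp2 ✓
C3: sp3
C4: sp2 ✓
C5: sp
C6: sp2 ✓
C7: sp
C8: sp
C1, C2, C4, C6 → 4 sp2 carbons.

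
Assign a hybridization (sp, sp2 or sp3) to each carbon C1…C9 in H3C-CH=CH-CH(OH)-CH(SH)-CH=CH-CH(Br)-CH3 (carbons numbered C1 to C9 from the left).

C1 sp3, C2 sp2, C3 sp2, C4 sp3, C5 sp3, C6 sp2, C7 sp2, C8 sp3, C9 sp3

C1: 4 σ bonds — 4 electron domains, sp3.
C2 has 3 σ bonds, plus one π bond: steric number 3 → sp2.
C3 has 3 σ bonds, plus one π bond: steric number 3 → sp2.
C4: 4 σ bonds — 4 electron domains, sp3.
C5: 4 σ bonds — 4 electron domains, sp3.
C6 is sp2: 3 σ bonds, plus one π bond, 3 electron-density regions.
C7 — 3 σ bonds, plus one π bond. Steric number 3, so sp2.
C8 (4 σ bonds) has steric number 4: sp3.
C9: 4 σ bonds — 4 electron domains, sp3.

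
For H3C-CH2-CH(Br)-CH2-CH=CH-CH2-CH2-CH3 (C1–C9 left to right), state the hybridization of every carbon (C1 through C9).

C1 sp3, C2 sp3, C3 sp3, C4 sp3, C5 sp2, C6 sp2, C7 sp3, C8 sp3, C9 sp3

C1: 4 σ bonds; 4 regions of electron density → sp3.
C2: 4 σ bonds — 4 electron domains, sp3.
C3 — 4 σ bonds. Steric number 4, so sp3.
C4 carries 4 σ bonds, giving a steric number of 4, so it is sp3.
C5 carries 3 σ bonds, plus one π bond, giving a steric number of 3, so it is sp2.
C6 is sp2: 3 σ bonds, plus one π bond, 3 electron-density regions.
C7 has 4 σ bonds: steric number 4 → sp3.
C8 has 4 σ bonds: steric number 4 → sp3.
C9 carries 4 σ bonds, giving a steric number of 4, so it is sp3.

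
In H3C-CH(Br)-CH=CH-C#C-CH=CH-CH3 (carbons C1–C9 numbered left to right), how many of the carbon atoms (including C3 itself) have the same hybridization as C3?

C3 is sp2 (one π bond).
C1: sp3
C2: sp3
C3: sp2 ✓
C4: sp2 ✓
C5: sp
C6: sp
C7: sp2 ✓
C8: sp2 ✓
C9: sp3
4 carbons are sp2.

4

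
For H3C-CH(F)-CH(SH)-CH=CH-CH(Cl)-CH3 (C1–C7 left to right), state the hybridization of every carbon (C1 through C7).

C1 — 4 σ bonds. Steric number 4, so sp3.
C2 has 4 σ bonds: steric number 4 → sp3.
C3: 4 σ bonds; 4 regions of electron density → sp3.
C4 has 3 σ bonds, plus one π bond: steric number 3 → sp2.
C5: 3 σ bonds, plus one π bond — 3 electron domains, sp2.
C6 is sp3: 4 σ bonds, 4 electron-density regions.
C7 carries 4 σ bonds, giving a steric number of 4, so it is sp3.

C1 sp3, C2 sp3, C3 sp3, C4 sp2, C5 sp2, C6 sp3, C7 sp3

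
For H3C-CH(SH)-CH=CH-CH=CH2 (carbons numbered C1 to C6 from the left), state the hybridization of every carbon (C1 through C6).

C1 — 4 σ bonds. Steric number 4, so sp3.
C2: 4 σ bonds — 4 electron domains, sp3.
C3: 3 σ bonds, plus one π bond; 3 regions of electron density → sp2.
C4 is sp2: 3 σ bonds, plus one π bond, 3 electron-density regions.
C5: 3 σ bonds, plus one π bond; 3 regions of electron density → sp2.
C6 carries 3 σ bonds, plus one π bond, giving a steric number of 3, so it is sp2.

C1 sp3, C2 sp3, C3 sp2, C4 sp2, C5 sp2, C6 sp2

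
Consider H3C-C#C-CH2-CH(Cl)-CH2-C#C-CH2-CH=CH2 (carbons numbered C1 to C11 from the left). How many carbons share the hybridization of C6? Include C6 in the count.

5

C6 is sp3 (only σ bonds).
C1: sp3 ✓
C2: sp
C3: sp
C4: sp3 ✓
C5: sp3 ✓
C6: sp3 ✓
C7: sp
C8: sp
C9: sp3 ✓
C10: sp2
C11: sp2
5 carbons are sp3.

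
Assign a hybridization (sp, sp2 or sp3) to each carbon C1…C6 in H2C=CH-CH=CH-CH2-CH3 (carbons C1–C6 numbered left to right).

C1 has 3 σ bonds, plus one π bond: steric number 3 → sp2.
C2 is sp2: 3 σ bonds, plus one π bond, 3 electron-density regions.
C3: 3 σ bonds, plus one π bond — 3 electron domains, sp2.
C4 carries 3 σ bonds, plus one π bond, giving a steric number of 3, so it is sp2.
C5 has 4 σ bonds: steric number 4 → sp3.
C6 is sp3: 4 σ bonds, 4 electron-density regions.

C1 sp2, C2 sp2, C3 sp2, C4 sp2, C5 sp3, C6 sp3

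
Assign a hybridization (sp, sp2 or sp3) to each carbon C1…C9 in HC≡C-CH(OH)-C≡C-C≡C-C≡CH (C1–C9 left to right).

C1: 2 σ bonds, plus two π bonds — 2 electron domains, sp.
C2 carries 2 σ bonds, plus two π bonds, giving a steric number of 2, so it is sp.
C3 — 4 σ bonds. Steric number 4, so sp3.
C4 carries 2 σ bonds, plus two π bonds, giving a steric number of 2, so it is sp.
C5 carries 2 σ bonds, plus two π bonds, giving a steric number of 2, so it is sp.
C6: 2 σ bonds, plus two π bonds — 2 electron domains, sp.
C7 carries 2 σ bonds, plus two π bonds, giving a steric number of 2, so it is sp.
C8: 2 σ bonds, plus two π bonds — 2 electron domains, sp.
C9 is sp: 2 σ bonds, plus two π bonds, 2 electron-density regions.

C1 sp, C2 sp, C3 sp3, C4 sp, C5 sp, C6 sp, C7 sp, C8 sp, C9 sp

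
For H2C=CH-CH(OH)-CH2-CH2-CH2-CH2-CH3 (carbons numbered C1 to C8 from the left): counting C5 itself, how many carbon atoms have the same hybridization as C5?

C5 is sp3 (only σ bonds).
C1: sp2
C2: sp2
C3: sp3 ✓
C4: sp3 ✓
C5: sp3 ✓
C6: sp3 ✓
C7: sp3 ✓
C8: sp3 ✓
6 carbons are sp3.

6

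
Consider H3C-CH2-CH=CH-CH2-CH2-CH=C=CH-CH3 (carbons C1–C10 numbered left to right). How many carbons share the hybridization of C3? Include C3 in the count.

C3 is sp2 (one π bond).
C1: sp3
C2: sp3
C3: sp2 ✓
C4: sp2 ✓
C5: sp3
C6: sp3
C7: sp2 ✓
C8: sp
C9: sp2 ✓
C10: sp3
4 carbons are sp2.

4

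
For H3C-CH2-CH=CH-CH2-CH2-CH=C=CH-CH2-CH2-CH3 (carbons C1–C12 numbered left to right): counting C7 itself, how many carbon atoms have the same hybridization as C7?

C7 is sp2 (one π bond).
C1: sp3
C2: sp3
C3: sp2 ✓
C4: sp2 ✓
C5: sp3
C6: sp3
C7: sp2 ✓
C8: sp
C9: sp2 ✓
C10: sp3
C11: sp3
C12: sp3
4 carbons are sp2.

4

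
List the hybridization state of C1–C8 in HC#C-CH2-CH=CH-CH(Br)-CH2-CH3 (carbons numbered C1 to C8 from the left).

C1 sp, C2 sp, C3 sp3, C4 sp2, C5 sp2, C6 sp3, C7 sp3, C8 sp3

C1: 2 σ bonds, plus two π bonds — 2 electron domains, sp.
C2 has 2 σ bonds, plus two π bonds: steric number 2 → sp.
C3 — 4 σ bonds. Steric number 4, so sp3.
C4 has 3 σ bonds, plus one π bond: steric number 3 → sp2.
C5: 3 σ bonds, plus one π bond — 3 electron domains, sp2.
C6 is sp3: 4 σ bonds, 4 electron-density regions.
C7 is sp3: 4 σ bonds, 4 electron-density regions.
C8 — 4 σ bonds. Steric number 4, so sp3.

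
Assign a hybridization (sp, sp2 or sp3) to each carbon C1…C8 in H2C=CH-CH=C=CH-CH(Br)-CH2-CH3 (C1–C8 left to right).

C1 sp2, C2 sp2, C3 sp2, C4 sp, C5 sp2, C6 sp3, C7 sp3, C8 sp3

C1: 3 σ bonds, plus one π bond — 3 electron domains, sp2.
C2 is sp2: 3 σ bonds, plus one π bond, 3 electron-density regions.
C3 has 3 σ bonds, plus one π bond: steric number 3 → sp2.
C4: 2 σ bonds, plus two π bonds; 2 regions of electron density → sp.
C5: 3 σ bonds, plus one π bond — 3 electron domains, sp2.
C6 carries 4 σ bonds, giving a steric number of 4, so it is sp3.
C7 (4 σ bonds) has steric number 4: sp3.
C8 — 4 σ bonds. Steric number 4, so sp3.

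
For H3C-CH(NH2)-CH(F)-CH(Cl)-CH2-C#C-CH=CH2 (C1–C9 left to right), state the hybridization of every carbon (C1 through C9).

C1 sp3, C2 sp3, C3 sp3, C4 sp3, C5 sp3, C6 sp, C7 sp, C8 sp2, C9 sp2

C1: 4 σ bonds — 4 electron domains, sp3.
C2 (4 σ bonds) has steric number 4: sp3.
C3 carries 4 σ bonds, giving a steric number of 4, so it is sp3.
C4 is sp3: 4 σ bonds, 4 electron-density regions.
C5 — 4 σ bonds. Steric number 4, so sp3.
C6 carries 2 σ bonds, plus two π bonds, giving a steric number of 2, so it is sp.
C7: 2 σ bonds, plus two π bonds; 2 regions of electron density → sp.
C8 — 3 σ bonds, plus one π bond. Steric number 3, so sp2.
C9 — 3 σ bonds, plus one π bond. Steric number 3, so sp2.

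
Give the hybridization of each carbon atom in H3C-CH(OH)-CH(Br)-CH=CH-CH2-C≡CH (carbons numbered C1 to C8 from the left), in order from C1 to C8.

C1 sp3, C2 sp3, C3 sp3, C4 sp2, C5 sp2, C6 sp3, C7 sp, C8 sp

C1 (4 σ bonds) has steric number 4: sp3.
C2 has 4 σ bonds: steric number 4 → sp3.
C3: 4 σ bonds; 4 regions of electron density → sp3.
C4: 3 σ bonds, plus one π bond — 3 electron domains, sp2.
C5 carries 3 σ bonds, plus one π bond, giving a steric number of 3, so it is sp2.
C6 (4 σ bonds) has steric number 4: sp3.
C7 carries 2 σ bonds, plus two π bonds, giving a steric number of 2, so it is sp.
C8 is sp: 2 σ bonds, plus two π bonds, 2 electron-density regions.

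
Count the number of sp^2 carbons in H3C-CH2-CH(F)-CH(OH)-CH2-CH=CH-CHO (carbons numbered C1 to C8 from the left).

3

C1: sp3
C2: sp3
C3: sp3
C4: sp3
C5: sp3
C6: sp2 ✓
C7: sp2 ✓
C8: sp2 ✓
C6, C7, C8 → 3 sp2 carbons.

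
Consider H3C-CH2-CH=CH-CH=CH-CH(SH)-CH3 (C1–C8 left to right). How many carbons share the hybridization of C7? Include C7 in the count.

4

C7 is sp3 (only σ bonds).
C1: sp3 ✓
C2: sp3 ✓
C3: sp2
C4: sp2
C5: sp2
C6: sp2
C7: sp3 ✓
C8: sp3 ✓
4 carbons are sp3.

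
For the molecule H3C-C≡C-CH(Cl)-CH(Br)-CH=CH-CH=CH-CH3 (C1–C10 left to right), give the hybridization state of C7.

sp^2

C7 (3 σ bonds, plus one π bond) has steric number 3: sp2.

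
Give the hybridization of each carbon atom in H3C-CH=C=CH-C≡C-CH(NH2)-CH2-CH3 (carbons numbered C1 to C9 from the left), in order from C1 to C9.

C1 sp3, C2 sp2, C3 sp, C4 sp2, C5 sp, C6 sp, C7 sp3, C8 sp3, C9 sp3

C1 (4 σ bonds) has steric number 4: sp3.
C2 is sp2: 3 σ bonds, plus one π bond, 3 electron-density regions.
C3 (2 σ bonds, plus two π bonds) has steric number 2: sp.
C4 is sp2: 3 σ bonds, plus one π bond, 3 electron-density regions.
C5: 2 σ bonds, plus two π bonds; 2 regions of electron density → sp.
C6 carries 2 σ bonds, plus two π bonds, giving a steric number of 2, so it is sp.
C7 (4 σ bonds) has steric number 4: sp3.
C8: 4 σ bonds; 4 regions of electron density → sp3.
C9 has 4 σ bonds: steric number 4 → sp3.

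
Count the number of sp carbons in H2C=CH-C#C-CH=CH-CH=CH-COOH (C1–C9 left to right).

2

C1: sp2
C2: sp2
C3: sp ✓
C4: sp ✓
C5: sp2
C6: sp2
C7: sp2
C8: sp2
C9: sp2
C3, C4 → 2 sp carbons.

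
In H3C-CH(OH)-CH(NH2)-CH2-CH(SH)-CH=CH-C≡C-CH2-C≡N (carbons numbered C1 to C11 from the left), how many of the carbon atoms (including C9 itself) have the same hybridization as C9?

3

C9 is sp (two π bonds).
C1: sp3
C2: sp3
C3: sp3
C4: sp3
C5: sp3
C6: sp2
C7: sp2
C8: sp ✓
C9: sp ✓
C10: sp3
C11: sp ✓
3 carbons are sp.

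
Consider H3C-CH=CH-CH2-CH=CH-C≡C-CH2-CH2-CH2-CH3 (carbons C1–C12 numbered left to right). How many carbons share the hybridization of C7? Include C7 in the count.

C7 is sp (two π bonds).
C1: sp3
C2: sp2
C3: sp2
C4: sp3
C5: sp2
C6: sp2
C7: sp ✓
C8: sp ✓
C9: sp3
C10: sp3
C11: sp3
C12: sp3
2 carbons are sp.

2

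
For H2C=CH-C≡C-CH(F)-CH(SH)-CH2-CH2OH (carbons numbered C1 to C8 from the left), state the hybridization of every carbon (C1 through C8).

C1: 3 σ bonds, plus one π bond — 3 electron domains, sp2.
C2: 3 σ bonds, plus one π bond; 3 regions of electron density → sp2.
C3: 2 σ bonds, plus two π bonds — 2 electron domains, sp.
C4 is sp: 2 σ bonds, plus two π bonds, 2 electron-density regions.
C5: 4 σ bonds — 4 electron domains, sp3.
C6 has 4 σ bonds: steric number 4 → sp3.
C7 — 4 σ bonds. Steric number 4, so sp3.
C8: 4 σ bonds — 4 electron domains, sp3.

C1 sp2, C2 sp2, C3 sp, C4 sp, C5 sp3, C6 sp3, C7 sp3, C8 sp3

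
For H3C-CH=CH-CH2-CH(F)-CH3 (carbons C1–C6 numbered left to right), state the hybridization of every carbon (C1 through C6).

C1: 4 σ bonds — 4 electron domains, sp3.
C2: 3 σ bonds, plus one π bond; 3 regions of electron density → sp2.
C3 has 3 σ bonds, plus one π bond: steric number 3 → sp2.
C4 has 4 σ bonds: steric number 4 → sp3.
C5 carries 4 σ bonds, giving a steric number of 4, so it is sp3.
C6 (4 σ bonds) has steric number 4: sp3.

C1 sp3, C2 sp2, C3 sp2, C4 sp3, C5 sp3, C6 sp3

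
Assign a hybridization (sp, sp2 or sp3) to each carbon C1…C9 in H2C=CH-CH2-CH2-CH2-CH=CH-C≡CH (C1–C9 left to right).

C1 sp2, C2 sp2, C3 sp3, C4 sp3, C5 sp3, C6 sp2, C7 sp2, C8 sp, C9 sp

C1: 3 σ bonds, plus one π bond — 3 electron domains, sp2.
C2 carries 3 σ bonds, plus one π bond, giving a steric number of 3, so it is sp2.
C3 — 4 σ bonds. Steric number 4, so sp3.
C4: 4 σ bonds; 4 regions of electron density → sp3.
C5 has 4 σ bonds: steric number 4 → sp3.
C6 has 3 σ bonds, plus one π bond: steric number 3 → sp2.
C7 is sp2: 3 σ bonds, plus one π bond, 3 electron-density regions.
C8: 2 σ bonds, plus two π bonds; 2 regions of electron density → sp.
C9 (2 σ bonds, plus two π bonds) has steric number 2: sp.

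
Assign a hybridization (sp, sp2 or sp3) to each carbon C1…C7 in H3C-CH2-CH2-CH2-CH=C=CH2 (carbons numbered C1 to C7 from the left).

C1 carries 4 σ bonds, giving a steric number of 4, so it is sp3.
C2 (4 σ bonds) has steric number 4: sp3.
C3: 4 σ bonds; 4 regions of electron density → sp3.
C4 — 4 σ bonds. Steric number 4, so sp3.
C5: 3 σ bonds, plus one π bond; 3 regions of electron density → sp2.
C6 has 2 σ bonds, plus two π bonds: steric number 2 → sp.
C7 (3 σ bonds, plus one π bond) has steric number 3: sp2.

C1 sp3, C2 sp3, C3 sp3, C4 sp3, C5 sp2, C6 sp, C7 sp2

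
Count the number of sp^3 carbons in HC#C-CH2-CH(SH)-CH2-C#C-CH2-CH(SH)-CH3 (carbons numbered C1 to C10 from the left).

6

C1: sp
C2: sp
C3: sp3 ✓
C4: sp3 ✓
C5: sp3 ✓
C6: sp
C7: sp
C8: sp3 ✓
C9: sp3 ✓
C10: sp3 ✓
C3, C4, C5, C8, C9, C10 → 6 sp3 carbons.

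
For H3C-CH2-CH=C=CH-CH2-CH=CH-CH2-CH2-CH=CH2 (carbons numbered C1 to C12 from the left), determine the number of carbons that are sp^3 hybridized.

5

C1: sp3 ✓
C2: sp3 ✓
C3: sp2
C4: sp
C5: sp2
C6: sp3 ✓
C7: sp2
C8: sp2
C9: sp3 ✓
C10: sp3 ✓
C11: sp2
C12: sp2
C1, C2, C6, C9, C10 → 5 sp3 carbons.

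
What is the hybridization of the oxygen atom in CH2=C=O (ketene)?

The oxygen atom: 1 σ bond and 2 lone pairs, plus one π bond — 3 electron domains, sp2.

sp^2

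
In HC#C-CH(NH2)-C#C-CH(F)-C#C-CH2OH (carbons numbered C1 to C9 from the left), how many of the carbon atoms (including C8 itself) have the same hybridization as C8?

6

C8 is sp (two π bonds).
C1: sp ✓
C2: sp ✓
C3: sp3
C4: sp ✓
C5: sp ✓
C6: sp3
C7: sp ✓
C8: sp ✓
C9: sp3
6 carbons are sp.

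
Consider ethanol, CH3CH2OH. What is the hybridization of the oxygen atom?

sp³

The oxygen atom is sp3: 2 σ bonds and 2 lone pairs, 4 electron-density regions.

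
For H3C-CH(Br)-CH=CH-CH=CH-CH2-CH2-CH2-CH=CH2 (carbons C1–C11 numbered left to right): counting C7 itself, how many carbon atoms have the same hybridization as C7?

5

C7 is sp3 (only σ bonds).
C1: sp3 ✓
C2: sp3 ✓
C3: sp2
C4: sp2
C5: sp2
C6: sp2
C7: sp3 ✓
C8: sp3 ✓
C9: sp3 ✓
C10: sp2
C11: sp2
5 carbons are sp3.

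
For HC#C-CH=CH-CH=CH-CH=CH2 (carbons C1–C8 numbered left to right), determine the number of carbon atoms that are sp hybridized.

C1: sp ✓
C2: sp ✓
C3: sp2
C4: sp2
C5: sp2
C6: sp2
C7: sp2
C8: sp2
C1, C2 → 2 sp carbons.

2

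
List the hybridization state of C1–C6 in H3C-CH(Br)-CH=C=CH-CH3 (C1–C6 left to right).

C1 sp3, C2 sp3, C3 sp2, C4 sp, C5 sp2, C6 sp3

C1: 4 σ bonds — 4 electron domains, sp3.
C2 (4 σ bonds) has steric number 4: sp3.
C3 has 3 σ bonds, plus one π bond: steric number 3 → sp2.
C4 is sp: 2 σ bonds, plus two π bonds, 2 electron-density regions.
C5 (3 σ bonds, plus one π bond) has steric number 3: sp2.
C6: 4 σ bonds — 4 electron domains, sp3.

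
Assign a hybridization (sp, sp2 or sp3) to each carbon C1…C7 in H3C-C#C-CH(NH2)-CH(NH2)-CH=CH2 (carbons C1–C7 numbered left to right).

C1 sp3, C2 sp, C3 sp, C4 sp3, C5 sp3, C6 sp2, C7 sp2

C1 (4 σ bonds) has steric number 4: sp3.
C2 carries 2 σ bonds, plus two π bonds, giving a steric number of 2, so it is sp.
C3 is sp: 2 σ bonds, plus two π bonds, 2 electron-density regions.
C4: 4 σ bonds; 4 regions of electron density → sp3.
C5 is sp3: 4 σ bonds, 4 electron-density regions.
C6 has 3 σ bonds, plus one π bond: steric number 3 → sp2.
C7: 3 σ bonds, plus one π bond; 3 regions of electron density → sp2.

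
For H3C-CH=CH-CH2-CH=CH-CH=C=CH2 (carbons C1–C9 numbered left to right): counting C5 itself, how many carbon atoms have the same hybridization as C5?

6

C5 is sp2 (one π bond).
C1: sp3
C2: sp2 ✓
C3: sp2 ✓
C4: sp3
C5: sp2 ✓
C6: sp2 ✓
C7: sp2 ✓
C8: sp
C9: sp2 ✓
6 carbons are sp2.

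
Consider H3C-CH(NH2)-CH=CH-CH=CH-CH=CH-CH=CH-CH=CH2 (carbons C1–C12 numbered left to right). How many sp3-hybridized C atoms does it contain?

2

C1: sp3 ✓
C2: sp3 ✓
C3: sp2
C4: sp2
C5: sp2
C6: sp2
C7: sp2
C8: sp2
C9: sp2
C10: sp2
C11: sp2
C12: sp2
C1, C2 → 2 sp3 carbons.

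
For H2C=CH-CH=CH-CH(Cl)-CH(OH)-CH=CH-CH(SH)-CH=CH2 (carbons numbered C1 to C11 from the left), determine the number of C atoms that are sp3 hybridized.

C1: sp2
C2: sp2
C3: sp2
C4: sp2
C5: sp3 ✓
C6: sp3 ✓
C7: sp2
C8: sp2
C9: sp3 ✓
C10: sp2
C11: sp2
C5, C6, C9 → 3 sp3 carbons.

3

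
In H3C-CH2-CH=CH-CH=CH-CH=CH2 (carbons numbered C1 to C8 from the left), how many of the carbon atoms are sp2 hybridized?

C1: sp3
C2: sp3
C3: sp2 ✓
C4: sp2 ✓
C5: sp2 ✓
C6: sp2 ✓
C7: sp2 ✓
C8: sp2 ✓
C3, C4, C5, C6, C7, C8 → 6 sp2 carbons.

6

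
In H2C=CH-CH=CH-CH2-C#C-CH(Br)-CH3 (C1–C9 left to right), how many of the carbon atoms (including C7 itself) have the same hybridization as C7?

2

C7 is sp (two π bonds).
C1: sp2
C2: sp2
C3: sp2
C4: sp2
C5: sp3
C6: sp ✓
C7: sp ✓
C8: sp3
C9: sp3
2 carbons are sp.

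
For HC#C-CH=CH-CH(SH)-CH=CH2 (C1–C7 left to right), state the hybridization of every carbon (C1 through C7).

C1 sp, C2 sp, C3 sp2, C4 sp2, C5 sp3, C6 sp2, C7 sp2

C1 is sp: 2 σ bonds, plus two π bonds, 2 electron-density regions.
C2 — 2 σ bonds, plus two π bonds. Steric number 2, so sp.
C3 (3 σ bonds, plus one π bond) has steric number 3: sp2.
C4: 3 σ bonds, plus one π bond — 3 electron domains, sp2.
C5: 4 σ bonds; 4 regions of electron density → sp3.
C6: 3 σ bonds, plus one π bond — 3 electron domains, sp2.
C7: 3 σ bonds, plus one π bond — 3 electron domains, sp2.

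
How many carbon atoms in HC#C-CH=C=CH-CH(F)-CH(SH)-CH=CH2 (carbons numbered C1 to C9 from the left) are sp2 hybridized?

C1: sp
C2: sp
C3: sp2 ✓
C4: sp
C5: sp2 ✓
C6: sp3
C7: sp3
C8: sp2 ✓
C9: sp2 ✓
C3, C5, C8, C9 → 4 sp2 carbons.

4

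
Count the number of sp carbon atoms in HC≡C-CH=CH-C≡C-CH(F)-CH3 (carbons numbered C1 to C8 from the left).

C1: sp ✓
C2: sp ✓
C3: sp2
C4: sp2
C5: sp ✓
C6: sp ✓
C7: sp3
C8: sp3
C1, C2, C5, C6 → 4 sp carbons.

4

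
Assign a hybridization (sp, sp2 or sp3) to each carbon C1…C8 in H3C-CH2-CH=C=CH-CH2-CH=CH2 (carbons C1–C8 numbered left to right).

C1 carries 4 σ bonds, giving a steric number of 4, so it is sp3.
C2 — 4 σ bonds. Steric number 4, so sp3.
C3 is sp2: 3 σ bonds, plus one π bond, 3 electron-density regions.
C4 has 2 σ bonds, plus two π bonds: steric number 2 → sp.
C5: 3 σ bonds, plus one π bond; 3 regions of electron density → sp2.
C6 has 4 σ bonds: steric number 4 → sp3.
C7 — 3 σ bonds, plus one π bond. Steric number 3, so sp2.
C8: 3 σ bonds, plus one π bond — 3 electron domains, sp2.

C1 sp3, C2 sp3, C3 sp2, C4 sp, C5 sp2, C6 sp3, C7 sp2, C8 sp2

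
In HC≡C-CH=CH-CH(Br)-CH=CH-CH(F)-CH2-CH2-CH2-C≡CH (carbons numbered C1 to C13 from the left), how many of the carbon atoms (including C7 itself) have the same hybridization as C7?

C7 is sp2 (one π bond).
C1: sp
C2: sp
C3: sp2 ✓
C4: sp2 ✓
C5: sp3
C6: sp2 ✓
C7: sp2 ✓
C8: sp3
C9: sp3
C10: sp3
C11: sp3
C12: sp
C13: sp
4 carbons are sp2.

4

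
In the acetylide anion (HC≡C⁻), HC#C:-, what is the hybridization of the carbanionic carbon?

One σ bond + one lone pair = steric number 2 → sp.

sp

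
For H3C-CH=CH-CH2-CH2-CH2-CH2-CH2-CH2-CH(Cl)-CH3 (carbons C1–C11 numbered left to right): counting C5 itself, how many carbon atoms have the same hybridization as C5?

9

C5 is sp3 (only σ bonds).
C1: sp3 ✓
C2: sp2
C3: sp2
C4: sp3 ✓
C5: sp3 ✓
C6: sp3 ✓
C7: sp3 ✓
C8: sp3 ✓
C9: sp3 ✓
C10: sp3 ✓
C11: sp3 ✓
9 carbons are sp3.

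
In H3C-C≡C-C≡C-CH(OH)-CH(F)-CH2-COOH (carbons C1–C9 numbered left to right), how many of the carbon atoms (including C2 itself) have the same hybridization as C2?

4

C2 is sp (two π bonds).
C1: sp3
C2: sp ✓
C3: sp ✓
C4: sp ✓
C5: sp ✓
C6: sp3
C7: sp3
C8: sp3
C9: sp2
4 carbons are sp.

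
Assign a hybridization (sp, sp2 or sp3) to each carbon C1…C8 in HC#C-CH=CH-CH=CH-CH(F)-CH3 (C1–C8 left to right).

C1 has 2 σ bonds, plus two π bonds: steric number 2 → sp.
C2: 2 σ bonds, plus two π bonds — 2 electron domains, sp.
C3 has 3 σ bonds, plus one π bond: steric number 3 → sp2.
C4: 3 σ bonds, plus one π bond — 3 electron domains, sp2.
C5 is sp2: 3 σ bonds, plus one π bond, 3 electron-density regions.
C6 — 3 σ bonds, plus one π bond. Steric number 3, so sp2.
C7 — 4 σ bonds. Steric number 4, so sp3.
C8 has 4 σ bonds: steric number 4 → sp3.

C1 sp, C2 sp, C3 sp2, C4 sp2, C5 sp2, C6 sp2, C7 sp3, C8 sp3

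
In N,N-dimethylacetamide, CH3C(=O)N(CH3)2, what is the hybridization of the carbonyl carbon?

sp2

The carbonyl carbon — 3 σ bonds, plus one π bond. Steric number 3, so sp2.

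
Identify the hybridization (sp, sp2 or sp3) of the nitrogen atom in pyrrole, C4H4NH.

sp2

N has three σ bonds; its lone pair occupies the p orbital and is part of the aromatic π system, so N is sp2 (not the sp3 a naive steric count of 4 would give).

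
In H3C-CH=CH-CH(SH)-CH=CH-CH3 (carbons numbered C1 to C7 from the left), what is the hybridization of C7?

C7 — 4 σ bonds. Steric number 4, so sp3.

sp^3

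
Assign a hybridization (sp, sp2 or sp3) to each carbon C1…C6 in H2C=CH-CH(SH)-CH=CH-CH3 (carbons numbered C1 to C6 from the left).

C1 sp2, C2 sp2, C3 sp3, C4 sp2, C5 sp2, C6 sp3

C1 is sp2: 3 σ bonds, plus one π bond, 3 electron-density regions.
C2 carries 3 σ bonds, plus one π bond, giving a steric number of 3, so it is sp2.
C3 carries 4 σ bonds, giving a steric number of 4, so it is sp3.
C4: 3 σ bonds, plus one π bond — 3 electron domains, sp2.
C5: 3 σ bonds, plus one π bond; 3 regions of electron density → sp2.
C6 — 4 σ bonds. Steric number 4, so sp3.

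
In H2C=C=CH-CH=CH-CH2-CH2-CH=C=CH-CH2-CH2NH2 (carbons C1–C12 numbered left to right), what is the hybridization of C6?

C6: 4 σ bonds — 4 electron domains, sp3.

sp^3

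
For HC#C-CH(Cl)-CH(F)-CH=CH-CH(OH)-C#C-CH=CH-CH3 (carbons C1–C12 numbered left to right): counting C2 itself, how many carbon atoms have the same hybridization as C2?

4

C2 is sp (two π bonds).
C1: sp ✓
C2: sp ✓
C3: sp3
C4: sp3
C5: sp2
C6: sp2
C7: sp3
C8: sp ✓
C9: sp ✓
C10: sp2
C11: sp2
C12: sp3
4 carbons are sp.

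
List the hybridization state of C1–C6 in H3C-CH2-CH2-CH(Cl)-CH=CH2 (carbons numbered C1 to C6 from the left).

C1 sp3, C2 sp3, C3 sp3, C4 sp3, C5 sp2, C6 sp2

C1 (4 σ bonds) has steric number 4: sp3.
C2 carries 4 σ bonds, giving a steric number of 4, so it is sp3.
C3 carries 4 σ bonds, giving a steric number of 4, so it is sp3.
C4 is sp3: 4 σ bonds, 4 electron-density regions.
C5: 3 σ bonds, plus one π bond — 3 electron domains, sp2.
C6 carries 3 σ bonds, plus one π bond, giving a steric number of 3, so it is sp2.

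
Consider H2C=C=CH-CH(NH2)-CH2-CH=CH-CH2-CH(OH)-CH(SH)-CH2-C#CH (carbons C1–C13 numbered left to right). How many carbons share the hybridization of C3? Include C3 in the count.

C3 is sp2 (one π bond).
C1: sp2 ✓
C2: sp
C3: sp2 ✓
C4: sp3
C5: sp3
C6: sp2 ✓
C7: sp2 ✓
C8: sp3
C9: sp3
C10: sp3
C11: sp3
C12: sp
C13: sp
4 carbons are sp2.

4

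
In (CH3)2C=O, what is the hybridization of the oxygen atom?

One σ bond + two lone pairs = steric number 3 → sp2.

sp²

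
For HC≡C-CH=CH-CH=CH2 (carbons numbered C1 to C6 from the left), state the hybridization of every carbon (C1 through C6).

C1 sp, C2 sp, C3 sp2, C4 sp2, C5 sp2, C6 sp2

C1: 2 σ bonds, plus two π bonds — 2 electron domains, sp.
C2: 2 σ bonds, plus two π bonds; 2 regions of electron density → sp.
C3: 3 σ bonds, plus one π bond; 3 regions of electron density → sp2.
C4 is sp2: 3 σ bonds, plus one π bond, 3 electron-density regions.
C5 (3 σ bonds, plus one π bond) has steric number 3: sp2.
C6: 3 σ bonds, plus one π bond — 3 electron domains, sp2.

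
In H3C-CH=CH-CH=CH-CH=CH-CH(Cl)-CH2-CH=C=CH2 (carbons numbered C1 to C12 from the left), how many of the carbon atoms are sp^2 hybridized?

C1: sp3
C2: sp2 ✓
C3: sp2 ✓
C4: sp2 ✓
C5: sp2 ✓
C6: sp2 ✓
C7: sp2 ✓
C8: sp3
C9: sp3
C10: sp2 ✓
C11: sp
C12: sp2 ✓
C2, C3, C4, C5, C6, C7, C10, C12 → 8 sp2 carbons.

8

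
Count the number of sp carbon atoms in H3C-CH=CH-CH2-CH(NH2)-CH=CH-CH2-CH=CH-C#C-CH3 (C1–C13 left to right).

C1: sp3
C2: sp2
C3: sp2
C4: sp3
C5: sp3
C6: sp2
C7: sp2
C8: sp3
C9: sp2
C10: sp2
C11: sp ✓
C12: sp ✓
C13: sp3
C11, C12 → 2 sp carbons.

2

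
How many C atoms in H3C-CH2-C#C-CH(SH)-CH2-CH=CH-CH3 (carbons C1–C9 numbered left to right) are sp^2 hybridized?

2

C1: sp3
C2: sp3
C3: sp
C4: sp
C5: sp3
C6: sp3
C7: sp2 ✓
C8: sp2 ✓
C9: sp3
C7, C8 → 2 sp2 carbons.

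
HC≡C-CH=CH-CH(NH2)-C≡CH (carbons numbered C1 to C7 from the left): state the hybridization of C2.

sp

C2: 2 σ bonds, plus two π bonds; 2 regions of electron density → sp.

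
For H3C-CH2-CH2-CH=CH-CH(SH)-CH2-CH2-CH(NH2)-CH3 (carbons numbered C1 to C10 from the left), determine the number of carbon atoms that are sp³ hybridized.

C1: sp3 ✓
C2: sp3 ✓
C3: sp3 ✓
C4: sp2
C5: sp2
C6: sp3 ✓
C7: sp3 ✓
C8: sp3 ✓
C9: sp3 ✓
C10: sp3 ✓
C1, C2, C3, C6, C7, C8, C9, C10 → 8 sp3 carbons.

8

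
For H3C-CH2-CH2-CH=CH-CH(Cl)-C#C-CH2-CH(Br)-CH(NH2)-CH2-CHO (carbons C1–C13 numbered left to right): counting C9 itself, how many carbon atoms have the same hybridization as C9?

C9 is sp3 (only σ bonds).
C1: sp3 ✓
C2: sp3 ✓
C3: sp3 ✓
C4: sp2
C5: sp2
C6: sp3 ✓
C7: sp
C8: sp
C9: sp3 ✓
C10: sp3 ✓
C11: sp3 ✓
C12: sp3 ✓
C13: sp2
8 carbons are sp3.

8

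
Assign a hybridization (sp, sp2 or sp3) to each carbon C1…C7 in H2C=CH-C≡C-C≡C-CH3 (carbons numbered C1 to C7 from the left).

C1 sp2, C2 sp2, C3 sp, C4 sp, C5 sp, C6 sp, C7 sp3

C1: 3 σ bonds, plus one π bond; 3 regions of electron density → sp2.
C2 has 3 σ bonds, plus one π bond: steric number 3 → sp2.
C3 — 2 σ bonds, plus two π bonds. Steric number 2, so sp.
C4 is sp: 2 σ bonds, plus two π bonds, 2 electron-density regions.
C5 carries 2 σ bonds, plus two π bonds, giving a steric number of 2, so it is sp.
C6: 2 σ bonds, plus two π bonds; 2 regions of electron density → sp.
C7: 4 σ bonds — 4 electron domains, sp3.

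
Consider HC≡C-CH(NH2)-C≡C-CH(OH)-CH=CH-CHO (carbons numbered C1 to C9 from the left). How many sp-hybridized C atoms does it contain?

C1: sp ✓
C2: sp ✓
C3: sp3
C4: sp ✓
C5: sp ✓
C6: sp3
C7: sp2
C8: sp2
C9: sp2
C1, C2, C4, C5 → 4 sp carbons.

4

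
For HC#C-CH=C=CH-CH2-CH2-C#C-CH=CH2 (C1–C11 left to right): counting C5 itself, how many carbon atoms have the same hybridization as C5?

4

C5 is sp2 (one π bond).
C1: sp
C2: sp
C3: sp2 ✓
C4: sp
C5: sp2 ✓
C6: sp3
C7: sp3
C8: sp
C9: sp
C10: sp2 ✓
C11: sp2 ✓
4 carbons are sp2.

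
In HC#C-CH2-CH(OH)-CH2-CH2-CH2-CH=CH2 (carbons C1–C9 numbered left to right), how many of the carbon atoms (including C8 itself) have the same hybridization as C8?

C8 is sp2 (one π bond).
C1: sp
C2: sp
C3: sp3
C4: sp3
C5: sp3
C6: sp3
C7: sp3
C8: sp2 ✓
C9: sp2 ✓
2 carbons are sp2.

2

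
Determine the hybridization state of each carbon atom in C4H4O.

Each carbon atom (3 σ bonds, plus one π bond) has steric number 3: sp2.

sp²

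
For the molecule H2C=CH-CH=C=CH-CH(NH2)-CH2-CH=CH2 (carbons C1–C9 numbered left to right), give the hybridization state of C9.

sp2

C9 carries 3 σ bonds, plus one π bond, giving a steric number of 3, so it is sp2.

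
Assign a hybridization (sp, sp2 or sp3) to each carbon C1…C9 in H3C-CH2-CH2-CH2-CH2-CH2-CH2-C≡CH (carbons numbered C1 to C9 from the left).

C1 carries 4 σ bonds, giving a steric number of 4, so it is sp3.
C2 is sp3: 4 σ bonds, 4 electron-density regions.
C3 has 4 σ bonds: steric number 4 → sp3.
C4 (4 σ bonds) has steric number 4: sp3.
C5 — 4 σ bonds. Steric number 4, so sp3.
C6 carries 4 σ bonds, giving a steric number of 4, so it is sp3.
C7 — 4 σ bonds. Steric number 4, so sp3.
C8 carries 2 σ bonds, plus two π bonds, giving a steric number of 2, so it is sp.
C9 carries 2 σ bonds, plus two π bonds, giving a steric number of 2, so it is sp.

C1 sp3, C2 sp3, C3 sp3, C4 sp3, C5 sp3, C6 sp3, C7 sp3, C8 sp, C9 sp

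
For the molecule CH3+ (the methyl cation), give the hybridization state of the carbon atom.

sp2

Three σ bonds to H, empty p orbital → sp2, trigonal planar.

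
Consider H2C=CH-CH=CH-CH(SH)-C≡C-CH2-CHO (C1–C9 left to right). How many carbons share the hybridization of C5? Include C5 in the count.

2

C5 is sp3 (only σ bonds).
C1: sp2
C2: sp2
C3: sp2
C4: sp2
C5: sp3 ✓
C6: sp
C7: sp
C8: sp3 ✓
C9: sp2
2 carbons are sp3.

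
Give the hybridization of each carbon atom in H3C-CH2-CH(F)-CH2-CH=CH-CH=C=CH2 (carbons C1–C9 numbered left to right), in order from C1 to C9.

C1 sp3, C2 sp3, C3 sp3, C4 sp3, C5 sp2, C6 sp2, C7 sp2, C8 sp, C9 sp2

C1 carries 4 σ bonds, giving a steric number of 4, so it is sp3.
C2 is sp3: 4 σ bonds, 4 electron-density regions.
C3 has 4 σ bonds: steric number 4 → sp3.
C4 — 4 σ bonds. Steric number 4, so sp3.
C5: 3 σ bonds, plus one π bond; 3 regions of electron density → sp2.
C6: 3 σ bonds, plus one π bond — 3 electron domains, sp2.
C7 — 3 σ bonds, plus one π bond. Steric number 3, so sp2.
C8 (2 σ bonds, plus two π bonds) has steric number 2: sp.
C9: 3 σ bonds, plus one π bond — 3 electron domains, sp2.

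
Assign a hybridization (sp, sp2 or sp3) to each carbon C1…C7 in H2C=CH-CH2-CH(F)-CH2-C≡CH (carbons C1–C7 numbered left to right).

C1: 3 σ bonds, plus one π bond — 3 electron domains, sp2.
C2: 3 σ bonds, plus one π bond; 3 regions of electron density → sp2.
C3: 4 σ bonds — 4 electron domains, sp3.
C4 is sp3: 4 σ bonds, 4 electron-density regions.
C5 — 4 σ bonds. Steric number 4, so sp3.
C6 carries 2 σ bonds, plus two π bonds, giving a steric number of 2, so it is sp.
C7 (2 σ bonds, plus two π bonds) has steric number 2: sp.

C1 sp2, C2 sp2, C3 sp3, C4 sp3, C5 sp3, C6 sp, C7 sp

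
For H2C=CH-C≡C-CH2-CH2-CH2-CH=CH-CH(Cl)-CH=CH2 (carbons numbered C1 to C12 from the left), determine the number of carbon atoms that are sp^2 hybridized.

6

C1: sp2 ✓
C2: sp2 ✓
C3: sp
C4: sp
C5: sp3
C6: sp3
C7: sp3
C8: sp2 ✓
C9: sp2 ✓
C10: sp3
C11: sp2 ✓
C12: sp2 ✓
C1, C2, C8, C9, C11, C12 → 6 sp2 carbons.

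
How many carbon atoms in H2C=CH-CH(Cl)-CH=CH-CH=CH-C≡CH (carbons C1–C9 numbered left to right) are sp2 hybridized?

C1: sp2 ✓
C2: sp2 ✓
C3: sp3
C4: sp2 ✓
C5: sp2 ✓
C6: sp2 ✓
C7: sp2 ✓
C8: sp
C9: sp
C1, C2, C4, C5, C6, C7 → 6 sp2 carbons.

6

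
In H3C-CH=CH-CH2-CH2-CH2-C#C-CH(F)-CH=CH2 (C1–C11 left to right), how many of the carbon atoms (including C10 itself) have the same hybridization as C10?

C10 is sp2 (one π bond).
C1: sp3
C2: sp2 ✓
C3: sp2 ✓
C4: sp3
C5: sp3
C6: sp3
C7: sp
C8: sp
C9: sp3
C10: sp2 ✓
C11: sp2 ✓
4 carbons are sp2.

4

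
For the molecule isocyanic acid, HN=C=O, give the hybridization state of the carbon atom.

sp

The carbon atom has 2 σ bonds, plus two π bonds: steric number 2 → sp.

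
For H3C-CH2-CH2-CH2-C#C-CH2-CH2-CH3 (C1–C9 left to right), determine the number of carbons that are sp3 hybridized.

7

C1: sp3 ✓
C2: sp3 ✓
C3: sp3 ✓
C4: sp3 ✓
C5: sp
C6: sp
C7: sp3 ✓
C8: sp3 ✓
C9: sp3 ✓
C1, C2, C3, C4, C7, C8, C9 → 7 sp3 carbons.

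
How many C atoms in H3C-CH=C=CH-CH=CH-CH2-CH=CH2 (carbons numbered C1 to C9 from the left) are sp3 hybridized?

C1: sp3 ✓
C2: sp2
C3: sp
C4: sp2
C5: sp2
C6: sp2
C7: sp3 ✓
C8: sp2
C9: sp2
C1, C7 → 2 sp3 carbons.

2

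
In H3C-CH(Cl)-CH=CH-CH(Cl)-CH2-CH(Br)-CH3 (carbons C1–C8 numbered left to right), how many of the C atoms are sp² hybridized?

2

C1: sp3
C2: sp3
C3: sp2 ✓
C4: sp2 ✓
C5: sp3
C6: sp3
C7: sp3
C8: sp3
C3, C4 → 2 sp2 carbons.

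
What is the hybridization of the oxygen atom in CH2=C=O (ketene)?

The oxygen atom — 1 σ bond and 2 lone pairs, plus one π bond. Steric number 3, so sp2.

sp²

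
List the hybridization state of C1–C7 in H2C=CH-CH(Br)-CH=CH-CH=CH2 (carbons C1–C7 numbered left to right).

C1 sp2, C2 sp2, C3 sp3, C4 sp2, C5 sp2, C6 sp2, C7 sp2

C1: 3 σ bonds, plus one π bond — 3 electron domains, sp2.
C2: 3 σ bonds, plus one π bond; 3 regions of electron density → sp2.
C3: 4 σ bonds — 4 electron domains, sp3.
C4: 3 σ bonds, plus one π bond — 3 electron domains, sp2.
C5: 3 σ bonds, plus one π bond — 3 electron domains, sp2.
C6 — 3 σ bonds, plus one π bond. Steric number 3, so sp2.
C7 — 3 σ bonds, plus one π bond. Steric number 3, so sp2.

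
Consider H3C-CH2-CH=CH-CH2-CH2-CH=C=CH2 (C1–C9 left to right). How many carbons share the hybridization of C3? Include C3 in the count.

4

C3 is sp2 (one π bond).
C1: sp3
C2: sp3
C3: sp2 ✓
C4: sp2 ✓
C5: sp3
C6: sp3
C7: sp2 ✓
C8: sp
C9: sp2 ✓
4 carbons are sp2.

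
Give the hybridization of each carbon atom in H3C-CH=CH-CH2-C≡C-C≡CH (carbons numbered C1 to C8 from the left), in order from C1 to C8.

C1 sp3, C2 sp2, C3 sp2, C4 sp3, C5 sp, C6 sp, C7 sp, C8 sp

C1: 4 σ bonds — 4 electron domains, sp3.
C2 — 3 σ bonds, plus one π bond. Steric number 3, so sp2.
C3 (3 σ bonds, plus one π bond) has steric number 3: sp2.
C4: 4 σ bonds; 4 regions of electron density → sp3.
C5: 2 σ bonds, plus two π bonds; 2 regions of electron density → sp.
C6: 2 σ bonds, plus two π bonds; 2 regions of electron density → sp.
C7: 2 σ bonds, plus two π bonds; 2 regions of electron density → sp.
C8 is sp: 2 σ bonds, plus two π bonds, 2 electron-density regions.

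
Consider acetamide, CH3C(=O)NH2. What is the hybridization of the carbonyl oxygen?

sp²

The carbonyl oxygen (1 σ bond and 2 lone pairs, plus one π bond) has steric number 3: sp2.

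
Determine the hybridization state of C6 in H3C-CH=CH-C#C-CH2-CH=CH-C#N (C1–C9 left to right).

C6: 4 σ bonds — 4 electron domains, sp3.

sp^3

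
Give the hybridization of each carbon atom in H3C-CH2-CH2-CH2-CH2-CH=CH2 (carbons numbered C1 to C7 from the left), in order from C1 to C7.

C1 (4 σ bonds) has steric number 4: sp3.
C2 has 4 σ bonds: steric number 4 → sp3.
C3: 4 σ bonds — 4 electron domains, sp3.
C4: 4 σ bonds — 4 electron domains, sp3.
C5: 4 σ bonds; 4 regions of electron density → sp3.
C6 has 3 σ bonds, plus one π bond: steric number 3 → sp2.
C7: 3 σ bonds, plus one π bond; 3 regions of electron density → sp2.

C1 sp3, C2 sp3, C3 sp3, C4 sp3, C5 sp3, C6 sp2, C7 sp2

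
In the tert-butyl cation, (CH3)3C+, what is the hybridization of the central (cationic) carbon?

sp²

Three σ bonds and an empty p orbital; no lone pair → steric number 3 → sp2 and planar.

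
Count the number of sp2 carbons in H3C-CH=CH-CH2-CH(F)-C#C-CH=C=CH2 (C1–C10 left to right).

4

C1: sp3
C2: sp2 ✓
C3: sp2 ✓
C4: sp3
C5: sp3
C6: sp
C7: sp
C8: sp2 ✓
C9: sp
C10: sp2 ✓
C2, C3, C8, C10 → 4 sp2 carbons.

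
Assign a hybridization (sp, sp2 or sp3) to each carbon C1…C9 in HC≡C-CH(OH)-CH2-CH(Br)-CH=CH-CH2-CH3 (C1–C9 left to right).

C1 sp, C2 sp, C3 sp3, C4 sp3, C5 sp3, C6 sp2, C7 sp2, C8 sp3, C9 sp3

C1 is sp: 2 σ bonds, plus two π bonds, 2 electron-density regions.
C2 carries 2 σ bonds, plus two π bonds, giving a steric number of 2, so it is sp.
C3 (4 σ bonds) has steric number 4: sp3.
C4 carries 4 σ bonds, giving a steric number of 4, so it is sp3.
C5 is sp3: 4 σ bonds, 4 electron-density regions.
C6 (3 σ bonds, plus one π bond) has steric number 3: sp2.
C7 is sp2: 3 σ bonds, plus one π bond, 3 electron-density regions.
C8 is sp3: 4 σ bonds, 4 electron-density regions.
C9 — 4 σ bonds. Steric number 4, so sp3.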